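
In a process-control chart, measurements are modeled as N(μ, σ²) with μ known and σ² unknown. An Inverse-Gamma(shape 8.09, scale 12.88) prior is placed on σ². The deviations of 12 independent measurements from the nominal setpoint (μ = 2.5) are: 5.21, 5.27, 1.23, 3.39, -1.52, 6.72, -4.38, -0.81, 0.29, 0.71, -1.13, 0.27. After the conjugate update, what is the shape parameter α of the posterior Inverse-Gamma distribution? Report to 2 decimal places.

With known mean μ and an Inverse-Gamma(α, β) prior on σ², the Normal likelihood is conjugate: posterior is Inv-Gamma(α + n/2, β + Σ(xᵢ−μ)²/2).
Σ(xᵢ−μ)² = (5.21)² + (5.27)² + (1.23)² + (3.39)² + (-1.52)² + (6.72)² + (-4.38)² + (-0.81)² + (0.29)² + (0.71)² + (-1.13)² + (0.27)² = 137.1693.
Posterior: Inv-Gamma(8.09 + 12/2, 12.88 + 137.1693/2) = Inv-Gamma(14.09, 81.46465).
Posterior α = 14.09.

14.09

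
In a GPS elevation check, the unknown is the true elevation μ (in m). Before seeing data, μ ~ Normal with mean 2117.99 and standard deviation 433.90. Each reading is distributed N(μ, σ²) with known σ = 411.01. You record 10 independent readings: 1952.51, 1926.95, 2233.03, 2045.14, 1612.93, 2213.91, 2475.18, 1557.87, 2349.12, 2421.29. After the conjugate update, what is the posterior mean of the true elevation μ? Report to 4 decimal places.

For Normal data with known variance σ², a Normal(μ₀, σ₀²) prior on μ is conjugate. Posterior precision = 1/σ₀² + n/σ²; posterior mean is the precision-weighted average of μ₀ and x̄.
Σxᵢ = 1952.51 + 1926.95 + 2233.03 + 2045.14 + 1612.93 + 2213.91 + 2475.18 + 1557.87 + 2349.12 + 2421.29 = 20787.93, so n·x̄ = 20787.93.
σ₀² = 433.90² = 188269.21, σ² = 411.01² = 168929.2201; σ² + n·σ₀² = 168929.2201 + 10·188269.21 = 2051621.3201.
Posterior mean = (μ₀/σ₀² + n·x̄/σ²)/(1/σ₀² + n/σ²) = (σ²·μ₀ + σ₀²·n·x̄)/(σ² + n·σ₀²) = (168929.2201·2117.99 + 188269.21·20787.93)/2051621.3201 = 4271517557.514899/2051621.3201 = 2082.0205.

2082.0205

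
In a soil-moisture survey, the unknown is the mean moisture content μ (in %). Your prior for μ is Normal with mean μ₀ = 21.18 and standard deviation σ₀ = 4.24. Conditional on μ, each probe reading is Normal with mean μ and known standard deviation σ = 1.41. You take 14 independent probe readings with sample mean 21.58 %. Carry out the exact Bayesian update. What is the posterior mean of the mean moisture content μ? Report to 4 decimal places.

For Normal data with known variance σ², a Normal(μ₀, σ₀²) prior on μ is conjugate. Posterior precision = 1/σ₀² + n/σ²; posterior mean is the precision-weighted average of μ₀ and x̄.
n·x̄ = 14·21.58 = 302.12.
σ₀² = 4.24² = 17.9776, σ² = 1.41² = 1.9881; σ² + n·σ₀² = 1.9881 + 14·17.9776 = 253.6745.
Posterior mean = (μ₀/σ₀² + n·x̄/σ²)/(1/σ₀² + n/σ²) = (σ²·μ₀ + σ₀²·n·x̄)/(σ² + n·σ₀²) = (1.9881·21.18 + 17.9776·302.12)/253.6745 = 5473.50047/253.6745 = 21.5769.

21.5769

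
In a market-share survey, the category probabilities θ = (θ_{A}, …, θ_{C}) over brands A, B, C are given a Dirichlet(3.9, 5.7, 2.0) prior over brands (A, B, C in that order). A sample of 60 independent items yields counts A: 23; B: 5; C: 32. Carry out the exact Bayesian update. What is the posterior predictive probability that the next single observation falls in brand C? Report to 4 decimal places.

0.4749

The Dirichlet prior is conjugate to the Multinomial likelihood: each posterior αⱼ = prior αⱼ + observed count nⱼ.
Posterior concentration: (26.9, 10.7, 34.0), total = 71.6.
P(next = C | data) = α_{C}/Σα = 0.4749.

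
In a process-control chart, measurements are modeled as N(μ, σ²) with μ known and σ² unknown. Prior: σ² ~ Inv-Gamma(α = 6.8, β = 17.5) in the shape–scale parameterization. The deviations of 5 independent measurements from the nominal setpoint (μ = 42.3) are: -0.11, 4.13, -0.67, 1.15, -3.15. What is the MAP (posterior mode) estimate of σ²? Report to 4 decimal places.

With known mean μ and an Inverse-Gamma(α, β) prior on σ², the Normal likelihood is conjugate: posterior is Inv-Gamma(α + n/2, β + Σ(xᵢ−μ)²/2).
Σ(xᵢ−μ)² = (-0.11)² + (4.13)² + (-0.67)² + (1.15)² + (-3.15)² = 28.7629.
Posterior: Inv-Gamma(6.8 + 5/2, 17.5 + 28.7629/2) = Inv-Gamma(9.30, 31.88145).
Mode = β/(α+1) = 31.88145/10.30 = 3.0953.

3.0953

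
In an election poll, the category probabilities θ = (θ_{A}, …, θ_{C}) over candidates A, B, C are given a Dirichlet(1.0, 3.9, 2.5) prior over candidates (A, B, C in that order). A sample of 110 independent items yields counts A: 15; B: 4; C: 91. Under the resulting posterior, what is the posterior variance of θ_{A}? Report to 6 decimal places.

The Dirichlet prior is conjugate to the Multinomial likelihood: each posterior αⱼ = prior αⱼ + observed count nⱼ.
Posterior concentration: (16.0, 7.9, 93.5), total = 117.4.
Var[θ_j] = α_j(Σα−α_j)/((Σα)²(Σα+1)) = 16.0·101.4/(117.4²·118.4) = 0.000994.

0.000994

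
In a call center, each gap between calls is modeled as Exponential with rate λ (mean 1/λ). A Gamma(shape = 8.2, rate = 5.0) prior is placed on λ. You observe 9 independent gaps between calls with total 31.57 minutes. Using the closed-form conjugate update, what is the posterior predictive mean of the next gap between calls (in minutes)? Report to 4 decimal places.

2.2574

With a Gamma(shape α, rate β) prior on the exponential rate λ, the posterior after n observations with total T = Σxᵢ is Gamma(α+n, β+T).
Posterior: Gamma(8.2+9, 5.0+31.57) = Gamma(17.2, 36.57).
The predictive distribution for the next observation is Lomax; its mean is β/(α−1) = 36.57/16.2 = 2.2574.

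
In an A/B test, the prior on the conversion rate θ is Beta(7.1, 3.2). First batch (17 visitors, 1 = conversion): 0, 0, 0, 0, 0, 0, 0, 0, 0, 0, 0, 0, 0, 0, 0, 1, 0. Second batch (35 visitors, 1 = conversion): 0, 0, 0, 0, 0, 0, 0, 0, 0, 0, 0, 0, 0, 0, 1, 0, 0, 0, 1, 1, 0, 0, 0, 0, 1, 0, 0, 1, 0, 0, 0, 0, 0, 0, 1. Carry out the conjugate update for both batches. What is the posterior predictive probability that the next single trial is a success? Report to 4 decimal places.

The Beta prior is conjugate to a Binomial/Bernoulli likelihood; the update adds successes to α and failures to β.
After batch 1: Beta(7.1+1, 3.2+16) = Beta(8.1, 19.2).
After batch 2: Beta(8.1+6, 19.2+29) = Beta(14.1, 48.2).
For a single future Bernoulli trial, P(success | data) = α/(α+β) = 0.2263.

0.2263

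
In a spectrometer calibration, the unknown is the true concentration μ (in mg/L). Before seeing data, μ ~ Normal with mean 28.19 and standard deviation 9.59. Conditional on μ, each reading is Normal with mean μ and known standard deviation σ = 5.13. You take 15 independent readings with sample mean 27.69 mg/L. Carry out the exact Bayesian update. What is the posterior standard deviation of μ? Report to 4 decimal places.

1.3121

For Normal data with known variance σ², a Normal(μ₀, σ₀²) prior on μ is conjugate. Posterior precision = 1/σ₀² + n/σ²; posterior mean is the precision-weighted average of μ₀ and x̄.
σ₀² = 9.59² = 91.9681, σ² = 5.13² = 26.3169; σ² + n·σ₀² = 26.3169 + 15·91.9681 = 1405.8384.
Posterior precision = 1/σ₀² + n/σ² = 1/91.9681 + 15/26.3169 = (σ² + n·σ₀²)/(σ₀²σ²) = 1405.8384/(91.9681·26.3169); posterior variance σₙ² = σ₀²σ²/(σ² + n·σ₀²) = 91.9681·26.3169/1405.8384 = 1.721617.
Posterior SD = √σₙ² = √(91.9681·26.3169/1405.8384) = 1.3121.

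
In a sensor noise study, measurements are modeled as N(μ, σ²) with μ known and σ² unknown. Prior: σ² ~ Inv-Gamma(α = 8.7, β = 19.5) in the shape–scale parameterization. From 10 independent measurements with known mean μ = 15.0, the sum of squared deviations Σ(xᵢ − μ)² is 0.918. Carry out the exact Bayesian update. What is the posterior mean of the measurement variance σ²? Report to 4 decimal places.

1.5716

With known mean μ and an Inverse-Gamma(α, β) prior on σ², the Normal likelihood is conjugate: posterior is Inv-Gamma(α + n/2, β + Σ(xᵢ−μ)²/2).
Posterior: Inv-Gamma(8.7 + 10/2, 19.5 + 0.918/2) = Inv-Gamma(13.70, 19.9590).
E[σ²|data] = β/(α−1) = 19.9590/12.70 = 1.5716.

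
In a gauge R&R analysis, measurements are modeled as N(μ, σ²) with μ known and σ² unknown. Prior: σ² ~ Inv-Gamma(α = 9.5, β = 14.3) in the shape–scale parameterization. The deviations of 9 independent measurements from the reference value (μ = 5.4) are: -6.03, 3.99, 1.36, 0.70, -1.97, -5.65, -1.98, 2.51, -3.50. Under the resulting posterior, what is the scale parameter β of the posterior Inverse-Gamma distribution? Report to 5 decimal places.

70.74725

With known mean μ and an Inverse-Gamma(α, β) prior on σ², the Normal likelihood is conjugate: posterior is Inv-Gamma(α + n/2, β + Σ(xᵢ−μ)²/2).
Σ(xᵢ−μ)² = (-6.03)² + (3.99)² + (1.36)² + (0.70)² + (-1.97)² + (-5.65)² + (-1.98)² + (2.51)² + (-3.50)² = 112.8945.
Posterior: Inv-Gamma(9.5 + 9/2, 14.3 + 112.8945/2) = Inv-Gamma(14.00, 70.74725).
Posterior β = 70.74725.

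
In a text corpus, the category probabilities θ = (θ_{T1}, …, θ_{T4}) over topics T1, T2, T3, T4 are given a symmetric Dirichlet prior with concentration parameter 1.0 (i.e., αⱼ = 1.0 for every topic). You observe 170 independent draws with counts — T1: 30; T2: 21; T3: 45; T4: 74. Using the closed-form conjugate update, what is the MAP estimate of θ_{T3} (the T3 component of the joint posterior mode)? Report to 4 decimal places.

The Dirichlet prior is conjugate to the Multinomial likelihood: each posterior αⱼ = prior αⱼ + observed count nⱼ.
Posterior concentration: (31.0, 22.0, 46.0, 75.0), total = 174.0.
Joint mode component: (α_{T3}−1)/(Σα−K) = 45.0/170.0 = 0.2647.

0.2647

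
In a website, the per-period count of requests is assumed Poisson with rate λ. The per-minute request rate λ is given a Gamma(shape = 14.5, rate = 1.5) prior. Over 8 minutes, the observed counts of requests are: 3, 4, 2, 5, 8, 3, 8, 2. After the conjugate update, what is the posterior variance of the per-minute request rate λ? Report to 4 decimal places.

0.5485

With a Gamma(shape α, rate β) prior, the Poisson likelihood is conjugate: the posterior is Gamma(α + ΣXᵢ, β + n).
Sum of counts S = 35 over n = 8 minutes.
Posterior: Gamma(α+S, β+n) = Gamma(14.5+35, 1.5+8) = Gamma(49.5, 9.5).
Var = α/β² = 49.5/9.5² = 0.5485.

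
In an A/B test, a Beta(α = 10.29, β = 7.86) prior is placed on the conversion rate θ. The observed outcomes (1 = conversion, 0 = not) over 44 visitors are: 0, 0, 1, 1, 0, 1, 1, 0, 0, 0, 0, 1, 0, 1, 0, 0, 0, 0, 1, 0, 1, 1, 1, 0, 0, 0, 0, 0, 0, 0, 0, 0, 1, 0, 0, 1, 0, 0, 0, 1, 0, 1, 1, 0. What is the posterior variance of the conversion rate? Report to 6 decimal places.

The Beta prior is conjugate to a Binomial/Bernoulli likelihood; the update adds successes to α and failures to β.
Posterior: Beta(α+k, β+n−k) = Beta(10.29+15, 7.86+29) = Beta(25.29, 36.86).
Var = αβ/((α+β)²(α+β+1)) = 25.29·36.86/(62.15²·63.15) = 0.003822.

0.003822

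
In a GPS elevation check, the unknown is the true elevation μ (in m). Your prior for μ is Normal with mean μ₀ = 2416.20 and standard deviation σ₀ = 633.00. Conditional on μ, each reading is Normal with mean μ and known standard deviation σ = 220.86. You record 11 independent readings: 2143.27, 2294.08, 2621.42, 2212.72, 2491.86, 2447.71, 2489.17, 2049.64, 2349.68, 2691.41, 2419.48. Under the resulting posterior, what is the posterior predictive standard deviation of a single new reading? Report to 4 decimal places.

For Normal data with known variance σ², a Normal(μ₀, σ₀²) prior on μ is conjugate. Posterior precision = 1/σ₀² + n/σ²; posterior mean is the precision-weighted average of μ₀ and x̄.
σ₀² = 633.00² = 400689, σ² = 220.86² = 48779.1396; σ² + n·σ₀² = 48779.1396 + 11·400689 = 4456358.1396.
Posterior precision = 1/σ₀² + n/σ² = 1/400689 + 11/48779.1396 = (σ² + n·σ₀²)/(σ₀²σ²) = 4456358.1396/(400689·48779.1396); posterior variance σₙ² = σ₀²σ²/(σ² + n·σ₀²) = 400689·48779.1396/4456358.1396 = 4385.927714.
Predictive variance for one new observation = σₙ² + σ² = 400689·48779.1396/4456358.1396 + 48779.1396 = σ²·(σ₀² + 4456358.1396)/4456358.1396 = 48779.1396·4857047.1396/4456358.1396 = 53165.067314; SD = √(48779.1396·4857047.1396/4456358.1396) = 230.5755.

230.5755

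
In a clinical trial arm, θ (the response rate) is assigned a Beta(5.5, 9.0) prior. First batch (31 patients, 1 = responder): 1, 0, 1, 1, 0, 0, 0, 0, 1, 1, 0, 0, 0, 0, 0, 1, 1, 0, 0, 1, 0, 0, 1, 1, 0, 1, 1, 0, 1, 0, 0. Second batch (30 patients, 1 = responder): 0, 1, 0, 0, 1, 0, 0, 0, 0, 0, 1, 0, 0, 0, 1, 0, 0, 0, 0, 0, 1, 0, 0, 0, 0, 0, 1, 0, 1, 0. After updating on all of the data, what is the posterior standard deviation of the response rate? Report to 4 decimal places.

The Beta prior is conjugate to a Binomial/Bernoulli likelihood; the update adds successes to α and failures to β.
After batch 1: Beta(5.5+13, 9.0+18) = Beta(18.5, 27.0).
After batch 2: Beta(18.5+7, 27.0+23) = Beta(25.5, 50.0).
Var = αβ/((α+β)²(α+β+1)) = 25.5·50.0/(75.5²·76.5) = 0.00292385; SD = √0.00292385 = 0.0541.

0.0541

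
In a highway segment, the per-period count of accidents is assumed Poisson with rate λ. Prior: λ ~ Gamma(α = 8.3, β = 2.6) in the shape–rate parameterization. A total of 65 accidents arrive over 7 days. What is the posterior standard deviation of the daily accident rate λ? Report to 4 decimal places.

With a Gamma(shape α, rate β) prior, the Poisson likelihood is conjugate: the posterior is Gamma(α + ΣXᵢ, β + n).
Posterior: Gamma(α+S, β+n) = Gamma(8.3+65, 2.6+7) = Gamma(73.3, 9.6).
SD = √α/β = √73.3/9.6 = 0.8918.

0.8918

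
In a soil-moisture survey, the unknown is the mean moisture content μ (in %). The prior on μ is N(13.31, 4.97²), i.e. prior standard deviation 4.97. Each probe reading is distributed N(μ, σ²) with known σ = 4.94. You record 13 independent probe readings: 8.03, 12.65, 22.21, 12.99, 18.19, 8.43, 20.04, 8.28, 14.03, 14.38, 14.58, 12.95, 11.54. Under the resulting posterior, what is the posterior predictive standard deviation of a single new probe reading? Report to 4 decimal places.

For Normal data with known variance σ², a Normal(μ₀, σ₀²) prior on μ is conjugate. Posterior precision = 1/σ₀² + n/σ²; posterior mean is the precision-weighted average of μ₀ and x̄.
σ₀² = 4.97² = 24.7009, σ² = 4.94² = 24.4036; σ² + n·σ₀² = 24.4036 + 13·24.7009 = 345.5153.
Posterior precision = 1/σ₀² + n/σ² = 1/24.7009 + 13/24.4036 = (σ² + n·σ₀²)/(σ₀²σ²) = 345.5153/(24.7009·24.4036); posterior variance σₙ² = σ₀²σ²/(σ² + n·σ₀²) = 24.7009·24.4036/345.5153 = 1.744614.
Predictive variance for one new observation = σₙ² + σ² = 24.7009·24.4036/345.5153 + 24.4036 = σ²·(σ₀² + 345.5153)/345.5153 = 24.4036·370.2162/345.5153 = 26.148214; SD = √(24.4036·370.2162/345.5153) = 5.1135.

5.1135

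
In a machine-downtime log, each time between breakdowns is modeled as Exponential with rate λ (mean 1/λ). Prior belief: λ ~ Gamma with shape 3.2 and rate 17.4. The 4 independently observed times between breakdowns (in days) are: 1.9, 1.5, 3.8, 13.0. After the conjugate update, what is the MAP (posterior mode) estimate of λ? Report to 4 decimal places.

0.1649

With a Gamma(shape α, rate β) prior on the exponential rate λ, the posterior after n observations with total T = Σxᵢ is Gamma(α+n, β+T).
Sum of observations T = 20.2 days; n = 4.
Posterior: Gamma(3.2+4, 17.4+20.2) = Gamma(7.2, 37.6).
Mode = (α−1)/β = 0.1649.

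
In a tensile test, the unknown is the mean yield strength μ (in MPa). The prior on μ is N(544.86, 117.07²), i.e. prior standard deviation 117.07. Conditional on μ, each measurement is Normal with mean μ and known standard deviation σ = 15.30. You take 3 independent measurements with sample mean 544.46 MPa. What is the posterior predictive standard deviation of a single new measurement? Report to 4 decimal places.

17.6544

For Normal data with known variance σ², a Normal(μ₀, σ₀²) prior on μ is conjugate. Posterior precision = 1/σ₀² + n/σ²; posterior mean is the precision-weighted average of μ₀ and x̄.
σ₀² = 117.07² = 13705.3849, σ² = 15.30² = 234.09; σ² + n·σ₀² = 234.09 + 3·13705.3849 = 41350.2447.
Posterior precision = 1/σ₀² + n/σ² = 1/13705.3849 + 3/234.09 = (σ² + n·σ₀²)/(σ₀²σ²) = 41350.2447/(13705.3849·234.09); posterior variance σₙ² = σ₀²σ²/(σ² + n·σ₀²) = 13705.3849·234.09/41350.2447 = 77.588260.
Predictive variance for one new observation = σₙ² + σ² = 13705.3849·234.09/41350.2447 + 234.09 = σ²·(σ₀² + 41350.2447)/41350.2447 = 234.09·55055.6296/41350.2447 = 311.678260; SD = √(234.09·55055.6296/41350.2447) = 17.6544.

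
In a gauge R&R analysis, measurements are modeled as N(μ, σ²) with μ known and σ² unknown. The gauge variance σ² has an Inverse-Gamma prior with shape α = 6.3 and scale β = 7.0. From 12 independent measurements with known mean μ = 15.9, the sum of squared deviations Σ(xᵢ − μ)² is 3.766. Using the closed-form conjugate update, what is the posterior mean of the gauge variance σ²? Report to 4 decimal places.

0.7861

With known mean μ and an Inverse-Gamma(α, β) prior on σ², the Normal likelihood is conjugate: posterior is Inv-Gamma(α + n/2, β + Σ(xᵢ−μ)²/2).
Posterior: Inv-Gamma(6.3 + 12/2, 7.0 + 3.766/2) = Inv-Gamma(12.30, 8.8830).
E[σ²|data] = β/(α−1) = 8.8830/11.30 = 0.7861.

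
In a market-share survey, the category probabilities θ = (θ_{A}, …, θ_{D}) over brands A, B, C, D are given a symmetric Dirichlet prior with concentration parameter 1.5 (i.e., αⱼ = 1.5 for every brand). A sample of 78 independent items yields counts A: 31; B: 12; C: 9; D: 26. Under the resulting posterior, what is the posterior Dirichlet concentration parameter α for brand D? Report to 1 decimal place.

The Dirichlet prior is conjugate to the Multinomial likelihood: each posterior αⱼ = prior αⱼ + observed count nⱼ.
Posterior concentration: (32.5, 13.5, 10.5, 27.5), total = 84.0.
α_{D} = 1.5 + 26 = 27.5.

27.5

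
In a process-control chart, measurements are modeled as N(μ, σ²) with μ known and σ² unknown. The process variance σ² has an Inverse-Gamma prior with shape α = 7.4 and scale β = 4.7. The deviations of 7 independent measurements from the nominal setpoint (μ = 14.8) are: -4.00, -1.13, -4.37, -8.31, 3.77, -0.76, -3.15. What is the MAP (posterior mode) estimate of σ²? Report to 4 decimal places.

With known mean μ and an Inverse-Gamma(α, β) prior on σ², the Normal likelihood is conjugate: posterior is Inv-Gamma(α + n/2, β + Σ(xᵢ−μ)²/2).
Σ(xᵢ−μ)² = (-4.00)² + (-1.13)² + (-4.37)² + (-8.31)² + (3.77)² + (-0.76)² + (-3.15)² = 130.1429.
Posterior: Inv-Gamma(7.4 + 7/2, 4.7 + 130.1429/2) = Inv-Gamma(10.90, 69.77145).
Mode = β/(α+1) = 69.77145/11.90 = 5.8631.

5.8631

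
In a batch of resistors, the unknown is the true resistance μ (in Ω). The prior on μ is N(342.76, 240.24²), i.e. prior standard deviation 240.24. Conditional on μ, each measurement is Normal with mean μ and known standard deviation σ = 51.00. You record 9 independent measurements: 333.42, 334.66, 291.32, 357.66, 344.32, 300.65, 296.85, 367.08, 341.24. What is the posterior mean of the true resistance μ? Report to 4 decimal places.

329.7540

For Normal data with known variance σ², a Normal(μ₀, σ₀²) prior on μ is conjugate. Posterior precision = 1/σ₀² + n/σ²; posterior mean is the precision-weighted average of μ₀ and x̄.
Σxᵢ = 333.42 + 334.66 + 291.32 + 357.66 + 344.32 + 300.65 + 296.85 + 367.08 + 341.24 = 2967.2, so n·x̄ = 2967.2.
σ₀² = 240.24² = 57715.2576, σ² = 51.00² = 2601; σ² + n·σ₀² = 2601 + 9·57715.2576 = 522038.3184.
Posterior mean = (μ₀/σ₀² + n·x̄/σ²)/(1/σ₀² + n/σ²) = (σ²·μ₀ + σ₀²·n·x̄)/(σ² + n·σ₀²) = (2601·342.76 + 57715.2576·2967.2)/522038.3184 = 172144231.11072/522038.3184 = 329.7540.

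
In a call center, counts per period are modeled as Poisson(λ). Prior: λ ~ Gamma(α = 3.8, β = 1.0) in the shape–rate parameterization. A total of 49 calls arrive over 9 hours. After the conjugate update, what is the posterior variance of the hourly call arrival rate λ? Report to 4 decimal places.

With a Gamma(shape α, rate β) prior, the Poisson likelihood is conjugate: the posterior is Gamma(α + ΣXᵢ, β + n).
Posterior: Gamma(α+S, β+n) = Gamma(3.8+49, 1.0+9) = Gamma(52.8, 10.0).
Var = α/β² = 52.8/10.0² = 0.5280.

0.5280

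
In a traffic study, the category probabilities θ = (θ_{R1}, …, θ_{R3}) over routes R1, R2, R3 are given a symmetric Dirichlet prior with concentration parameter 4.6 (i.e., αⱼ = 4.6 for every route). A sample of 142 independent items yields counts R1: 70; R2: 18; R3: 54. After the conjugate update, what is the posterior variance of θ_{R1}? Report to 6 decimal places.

The Dirichlet prior is conjugate to the Multinomial likelihood: each posterior αⱼ = prior αⱼ + observed count nⱼ.
Posterior concentration: (74.6, 22.6, 58.6), total = 155.8.
Var[θ_j] = α_j(Σα−α_j)/((Σα)²(Σα+1)) = 74.6·81.2/(155.8²·156.8) = 0.001592.

0.001592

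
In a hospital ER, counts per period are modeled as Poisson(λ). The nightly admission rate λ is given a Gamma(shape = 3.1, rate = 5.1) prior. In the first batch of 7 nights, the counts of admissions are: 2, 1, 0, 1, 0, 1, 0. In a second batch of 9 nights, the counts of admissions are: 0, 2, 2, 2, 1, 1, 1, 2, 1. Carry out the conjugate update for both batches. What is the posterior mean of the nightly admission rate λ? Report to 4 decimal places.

0.9526

With a Gamma(shape α, rate β) prior, the Poisson likelihood is conjugate: the posterior is Gamma(α + ΣXᵢ, β + n).
Batch 1: sum of counts S = 5 over n = 7 nights.
After batch 1: Gamma(α+S, β+n) = Gamma(3.1+5, 5.1+7) = Gamma(8.1, 12.1).
Batch 2: sum of counts S = 12 over n = 9 nights.
After batch 2: Gamma(α+S, β+n) = Gamma(8.1+12, 12.1+9) = Gamma(20.1, 21.1).
Posterior mean = α/β = 20.1/21.1 = 0.9526.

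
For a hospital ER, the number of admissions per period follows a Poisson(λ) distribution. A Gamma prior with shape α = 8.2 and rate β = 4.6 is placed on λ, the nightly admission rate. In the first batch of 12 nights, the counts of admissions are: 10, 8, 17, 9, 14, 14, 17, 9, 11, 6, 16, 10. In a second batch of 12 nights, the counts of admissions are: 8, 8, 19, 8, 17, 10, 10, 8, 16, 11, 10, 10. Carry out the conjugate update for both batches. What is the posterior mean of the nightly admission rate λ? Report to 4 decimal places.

With a Gamma(shape α, rate β) prior, the Poisson likelihood is conjugate: the posterior is Gamma(α + ΣXᵢ, β + n).
Batch 1: sum of counts S = 141 over n = 12 nights.
After batch 1: Gamma(α+S, β+n) = Gamma(8.2+141, 4.6+12) = Gamma(149.2, 16.6).
Batch 2: sum of counts S = 135 over n = 12 nights.
After batch 2: Gamma(α+S, β+n) = Gamma(149.2+135, 16.6+12) = Gamma(284.2, 28.6).
Posterior mean = α/β = 284.2/28.6 = 9.9371.

9.9371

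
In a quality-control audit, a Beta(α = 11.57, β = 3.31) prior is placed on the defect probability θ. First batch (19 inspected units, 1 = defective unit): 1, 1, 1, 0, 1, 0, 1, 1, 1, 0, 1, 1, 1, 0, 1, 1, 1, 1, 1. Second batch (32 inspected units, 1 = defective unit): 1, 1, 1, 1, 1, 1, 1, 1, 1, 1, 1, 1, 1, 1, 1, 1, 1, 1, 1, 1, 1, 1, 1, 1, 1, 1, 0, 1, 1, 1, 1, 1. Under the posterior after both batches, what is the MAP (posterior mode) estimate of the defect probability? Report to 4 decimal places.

The Beta prior is conjugate to a Binomial/Bernoulli likelihood; the update adds successes to α and failures to β.
After batch 1: Beta(11.57+15, 3.31+4) = Beta(26.57, 7.31).
After batch 2: Beta(26.57+31, 7.31+1) = Beta(57.57, 8.31).
Mode of Beta(a,b) for a,b>1 is (a−1)/(a+b−2) = 56.57/63.88 = 0.8856.

0.8856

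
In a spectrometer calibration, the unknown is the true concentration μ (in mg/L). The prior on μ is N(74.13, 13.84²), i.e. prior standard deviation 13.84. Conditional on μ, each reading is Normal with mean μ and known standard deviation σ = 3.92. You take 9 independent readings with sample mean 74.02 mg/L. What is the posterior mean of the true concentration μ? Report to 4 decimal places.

74.0210

For Normal data with known variance σ², a Normal(μ₀, σ₀²) prior on μ is conjugate. Posterior precision = 1/σ₀² + n/σ²; posterior mean is the precision-weighted average of μ₀ and x̄.
n·x̄ = 9·74.02 = 666.18.
σ₀² = 13.84² = 191.5456, σ² = 3.92² = 15.3664; σ² + n·σ₀² = 15.3664 + 9·191.5456 = 1739.2768.
Posterior mean = (μ₀/σ₀² + n·x̄/σ²)/(1/σ₀² + n/σ²) = (σ²·μ₀ + σ₀²·n·x̄)/(σ² + n·σ₀²) = (15.3664·74.13 + 191.5456·666.18)/1739.2768 = 128742.95904/1739.2768 = 74.0210.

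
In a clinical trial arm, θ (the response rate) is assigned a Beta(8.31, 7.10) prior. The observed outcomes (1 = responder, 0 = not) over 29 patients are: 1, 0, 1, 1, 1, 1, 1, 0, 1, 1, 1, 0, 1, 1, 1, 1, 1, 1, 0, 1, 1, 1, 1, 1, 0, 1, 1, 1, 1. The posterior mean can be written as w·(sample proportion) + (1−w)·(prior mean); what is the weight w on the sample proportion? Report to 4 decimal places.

0.6530

The Beta prior is conjugate to a Binomial/Bernoulli likelihood; the update adds successes to α and failures to β.
Posterior mean = (α₀+k)/(α₀+β₀+n) = [n/(α₀+β₀+n)]·(k/n) + [(α₀+β₀)/(α₀+β₀+n)]·α₀/(α₀+β₀), so only n and the prior enter the weight.
The weight on the data is w = n/(α₀+β₀+n) = 29/(8.31+7.10+29) = 29/44.41 = 0.6530.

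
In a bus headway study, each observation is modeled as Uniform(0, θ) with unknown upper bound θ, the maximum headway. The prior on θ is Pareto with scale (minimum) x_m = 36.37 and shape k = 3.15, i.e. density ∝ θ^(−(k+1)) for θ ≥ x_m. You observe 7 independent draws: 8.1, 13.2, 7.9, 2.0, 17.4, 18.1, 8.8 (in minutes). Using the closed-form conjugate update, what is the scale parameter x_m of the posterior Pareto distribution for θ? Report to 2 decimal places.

36.37

A Pareto(scale x_m, shape k) prior on the upper bound θ of Uniform(0, θ) is conjugate: posterior is Pareto(max(x_m, max xᵢ), k + n).
Sample maximum = 18.1; prior scale x_m = 36.37 → posterior scale = max = 36.37.
Posterior shape = 3.15 + 7 = 10.15.
Posterior scale x_m = 36.37.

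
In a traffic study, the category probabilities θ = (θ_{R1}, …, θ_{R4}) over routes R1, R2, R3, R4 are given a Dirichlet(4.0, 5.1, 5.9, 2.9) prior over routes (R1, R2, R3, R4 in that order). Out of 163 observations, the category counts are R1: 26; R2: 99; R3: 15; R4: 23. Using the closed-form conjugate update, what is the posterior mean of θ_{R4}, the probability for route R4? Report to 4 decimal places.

0.1432

The Dirichlet prior is conjugate to the Multinomial likelihood: each posterior αⱼ = prior αⱼ + observed count nⱼ.
Posterior concentration: (30.0, 104.1, 20.9, 25.9), total = 180.9.
E[θ_{R4}|data] = α_{R4}/Σα = 25.9/180.9 = 0.1432.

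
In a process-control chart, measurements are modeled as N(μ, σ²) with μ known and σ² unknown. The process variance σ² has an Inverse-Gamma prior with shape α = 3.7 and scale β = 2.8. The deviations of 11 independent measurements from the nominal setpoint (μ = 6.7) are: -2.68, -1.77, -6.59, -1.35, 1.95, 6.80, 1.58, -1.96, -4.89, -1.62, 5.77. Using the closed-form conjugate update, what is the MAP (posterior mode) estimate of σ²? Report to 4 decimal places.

8.6949

With known mean μ and an Inverse-Gamma(α, β) prior on σ², the Normal likelihood is conjugate: posterior is Inv-Gamma(α + n/2, β + Σ(xᵢ−μ)²/2).
Σ(xᵢ−μ)² = (-2.68)² + (-1.77)² + (-6.59)² + (-1.35)² + (1.95)² + (6.80)² + (1.58)² + (-1.96)² + (-4.89)² + (-1.62)² + (5.77)² = 171.7758.
Posterior: Inv-Gamma(3.7 + 11/2, 2.8 + 171.7758/2) = Inv-Gamma(9.20, 88.68790).
Mode = β/(α+1) = 88.68790/10.20 = 8.6949.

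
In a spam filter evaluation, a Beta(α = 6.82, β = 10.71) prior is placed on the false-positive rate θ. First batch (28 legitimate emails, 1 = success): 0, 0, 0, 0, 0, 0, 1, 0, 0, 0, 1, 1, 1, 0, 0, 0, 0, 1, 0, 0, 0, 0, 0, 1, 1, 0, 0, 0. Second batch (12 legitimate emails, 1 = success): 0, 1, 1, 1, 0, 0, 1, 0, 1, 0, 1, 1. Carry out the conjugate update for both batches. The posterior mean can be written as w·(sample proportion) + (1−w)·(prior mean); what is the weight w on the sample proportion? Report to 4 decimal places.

The Beta prior is conjugate to a Binomial/Bernoulli likelihood; the update adds successes to α and failures to β.
Total number of legitimate emails: n = 28 + 12 = 40.
Posterior mean = (α₀+k)/(α₀+β₀+n) = [n/(α₀+β₀+n)]·(k/n) + [(α₀+β₀)/(α₀+β₀+n)]·α₀/(α₀+β₀), so only n and the prior enter the weight.
The weight on the data is w = n/(α₀+β₀+n) = 40/(6.82+10.71+40) = 40/57.53 = 0.6953.

0.6953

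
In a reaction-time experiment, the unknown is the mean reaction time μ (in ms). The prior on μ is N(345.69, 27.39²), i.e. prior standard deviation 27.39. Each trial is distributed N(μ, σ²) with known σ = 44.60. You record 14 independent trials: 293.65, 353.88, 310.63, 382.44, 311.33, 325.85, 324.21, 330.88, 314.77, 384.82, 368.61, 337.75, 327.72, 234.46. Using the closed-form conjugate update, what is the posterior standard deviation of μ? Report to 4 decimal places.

10.9297

For Normal data with known variance σ², a Normal(μ₀, σ₀²) prior on μ is conjugate. Posterior precision = 1/σ₀² + n/σ²; posterior mean is the precision-weighted average of μ₀ and x̄.
σ₀² = 27.39² = 750.2121, σ² = 44.60² = 1989.16; σ² + n·σ₀² = 1989.16 + 14·750.2121 = 12492.1294.
Posterior precision = 1/σ₀² + n/σ² = 1/750.2121 + 14/1989.16 = (σ² + n·σ₀²)/(σ₀²σ²) = 12492.1294/(750.2121·1989.16); posterior variance σₙ² = σ₀²σ²/(σ² + n·σ₀²) = 750.2121·1989.16/12492.1294 = 119.458569.
Posterior SD = √σₙ² = √(750.2121·1989.16/12492.1294) = 10.9297.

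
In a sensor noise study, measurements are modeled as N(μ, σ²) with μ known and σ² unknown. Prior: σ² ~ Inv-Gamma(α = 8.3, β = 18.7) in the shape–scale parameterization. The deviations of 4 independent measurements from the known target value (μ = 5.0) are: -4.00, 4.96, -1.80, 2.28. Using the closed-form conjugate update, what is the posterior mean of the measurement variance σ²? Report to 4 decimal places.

4.6473

With known mean μ and an Inverse-Gamma(α, β) prior on σ², the Normal likelihood is conjugate: posterior is Inv-Gamma(α + n/2, β + Σ(xᵢ−μ)²/2).
Σ(xᵢ−μ)² = (-4.00)² + (4.96)² + (-1.80)² + (2.28)² = 49.0400.
Posterior: Inv-Gamma(8.3 + 4/2, 18.7 + 49.0400/2) = Inv-Gamma(10.30, 43.22000).
E[σ²|data] = β/(α−1) = 43.22000/9.30 = 4.6473.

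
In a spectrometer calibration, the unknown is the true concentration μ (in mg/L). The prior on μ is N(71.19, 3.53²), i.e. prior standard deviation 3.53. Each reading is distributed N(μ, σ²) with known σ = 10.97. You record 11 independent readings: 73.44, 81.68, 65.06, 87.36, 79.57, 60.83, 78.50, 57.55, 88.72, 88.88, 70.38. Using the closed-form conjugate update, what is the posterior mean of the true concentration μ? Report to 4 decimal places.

73.5562

For Normal data with known variance σ², a Normal(μ₀, σ₀²) prior on μ is conjugate. Posterior precision = 1/σ₀² + n/σ²; posterior mean is the precision-weighted average of μ₀ and x̄.
Σxᵢ = 73.44 + 81.68 + 65.06 + 87.36 + 79.57 + 60.83 + 78.50 + 57.55 + 88.72 + 88.88 + 70.38 = 831.97, so n·x̄ = 831.97.
σ₀² = 3.53² = 12.4609, σ² = 10.97² = 120.3409; σ² + n·σ₀² = 120.3409 + 11·12.4609 = 257.4108.
Posterior mean = (μ₀/σ₀² + n·x̄/σ²)/(1/σ₀² + n/σ²) = (σ²·μ₀ + σ₀²·n·x̄)/(σ² + n·σ₀²) = (120.3409·71.19 + 12.4609·831.97)/257.4108 = 18934.163644/257.4108 = 73.5562.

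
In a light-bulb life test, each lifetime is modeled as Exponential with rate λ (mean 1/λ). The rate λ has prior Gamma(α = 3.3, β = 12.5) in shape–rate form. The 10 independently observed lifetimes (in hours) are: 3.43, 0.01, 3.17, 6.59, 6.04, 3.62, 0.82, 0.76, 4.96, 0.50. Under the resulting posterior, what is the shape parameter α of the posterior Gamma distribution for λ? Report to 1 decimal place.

With a Gamma(shape α, rate β) prior on the exponential rate λ, the posterior after n observations with total T = Σxᵢ is Gamma(α+n, β+T).
Sum of observations T = 29.90 hours; n = 10.
Posterior: Gamma(3.3+10, 12.5+29.90) = Gamma(13.3, 42.40).
Posterior α = 13.3.

13.3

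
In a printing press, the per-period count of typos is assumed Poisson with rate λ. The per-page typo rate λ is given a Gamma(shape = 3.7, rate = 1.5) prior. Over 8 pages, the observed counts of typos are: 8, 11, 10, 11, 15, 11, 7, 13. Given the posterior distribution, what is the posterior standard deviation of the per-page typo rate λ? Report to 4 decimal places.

With a Gamma(shape α, rate β) prior, the Poisson likelihood is conjugate: the posterior is Gamma(α + ΣXᵢ, β + n).
Sum of counts S = 86 over n = 8 pages.
Posterior: Gamma(α+S, β+n) = Gamma(3.7+86, 1.5+8) = Gamma(89.7, 9.5).
SD = √α/β = √89.7/9.5 = 0.9969.

0.9969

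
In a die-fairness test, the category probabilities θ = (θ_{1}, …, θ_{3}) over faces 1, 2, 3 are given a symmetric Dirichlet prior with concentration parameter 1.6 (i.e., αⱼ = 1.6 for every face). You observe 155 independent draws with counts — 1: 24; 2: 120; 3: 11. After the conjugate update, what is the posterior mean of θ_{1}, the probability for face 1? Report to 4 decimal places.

The Dirichlet prior is conjugate to the Multinomial likelihood: each posterior αⱼ = prior αⱼ + observed count nⱼ.
Posterior concentration: (25.6, 121.6, 12.6), total = 159.8.
E[θ_{1}|data] = α_{1}/Σα = 25.6/159.8 = 0.1602.

0.1602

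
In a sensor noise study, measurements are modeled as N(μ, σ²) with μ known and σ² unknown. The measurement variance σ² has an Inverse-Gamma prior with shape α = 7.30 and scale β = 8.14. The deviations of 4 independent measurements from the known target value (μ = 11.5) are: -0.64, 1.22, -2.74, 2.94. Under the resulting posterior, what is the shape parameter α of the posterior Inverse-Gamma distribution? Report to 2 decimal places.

9.30

With known mean μ and an Inverse-Gamma(α, β) prior on σ², the Normal likelihood is conjugate: posterior is Inv-Gamma(α + n/2, β + Σ(xᵢ−μ)²/2).
Σ(xᵢ−μ)² = (-0.64)² + (1.22)² + (-2.74)² + (2.94)² = 18.0492.
Posterior: Inv-Gamma(7.30 + 4/2, 8.14 + 18.0492/2) = Inv-Gamma(9.30, 17.16460).
Posterior α = 9.30.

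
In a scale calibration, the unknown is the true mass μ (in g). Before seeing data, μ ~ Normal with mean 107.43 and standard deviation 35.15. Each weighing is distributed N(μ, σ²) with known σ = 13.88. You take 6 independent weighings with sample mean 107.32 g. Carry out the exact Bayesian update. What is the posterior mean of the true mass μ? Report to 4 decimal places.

For Normal data with known variance σ², a Normal(μ₀, σ₀²) prior on μ is conjugate. Posterior precision = 1/σ₀² + n/σ²; posterior mean is the precision-weighted average of μ₀ and x̄.
n·x̄ = 6·107.32 = 643.92.
σ₀² = 35.15² = 1235.5225, σ² = 13.88² = 192.6544; σ² + n·σ₀² = 192.6544 + 6·1235.5225 = 7605.7894.
Posterior mean = (μ₀/σ₀² + n·x̄/σ²)/(1/σ₀² + n/σ²) = (σ²·μ₀ + σ₀²·n·x̄)/(σ² + n·σ₀²) = (192.6544·107.43 + 1235.5225·643.92)/7605.7894 = 816274.510392/7605.7894 = 107.3228.

107.3228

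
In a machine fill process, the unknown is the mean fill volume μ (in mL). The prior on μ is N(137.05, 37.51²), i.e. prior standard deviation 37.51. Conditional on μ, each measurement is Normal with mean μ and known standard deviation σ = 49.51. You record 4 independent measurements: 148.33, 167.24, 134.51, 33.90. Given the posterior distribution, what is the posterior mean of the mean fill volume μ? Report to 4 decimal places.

125.8661

For Normal data with known variance σ², a Normal(μ₀, σ₀²) prior on μ is conjugate. Posterior precision = 1/σ₀² + n/σ²; posterior mean is the precision-weighted average of μ₀ and x̄.
Σxᵢ = 148.33 + 167.24 + 134.51 + 33.90 = 483.98, so n·x̄ = 483.98.
σ₀² = 37.51² = 1407.0001, σ² = 49.51² = 2451.2401; σ² + n·σ₀² = 2451.2401 + 4·1407.0001 = 8079.2405.
Posterior mean = (μ₀/σ₀² + n·x̄/σ²)/(1/σ₀² + n/σ²) = (σ²·μ₀ + σ₀²·n·x̄)/(σ² + n·σ₀²) = (2451.2401·137.05 + 1407.0001·483.98)/8079.2405 = 1016902.364103/8079.2405 = 125.8661.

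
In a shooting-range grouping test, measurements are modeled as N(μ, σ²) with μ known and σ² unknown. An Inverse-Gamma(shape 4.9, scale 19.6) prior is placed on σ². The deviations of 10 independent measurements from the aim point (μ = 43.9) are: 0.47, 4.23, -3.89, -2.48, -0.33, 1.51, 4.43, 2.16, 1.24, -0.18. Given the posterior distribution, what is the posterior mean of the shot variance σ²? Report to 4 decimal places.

With known mean μ and an Inverse-Gamma(α, β) prior on σ², the Normal likelihood is conjugate: posterior is Inv-Gamma(α + n/2, β + Σ(xᵢ−μ)²/2).
Σ(xᵢ−μ)² = (0.47)² + (4.23)² + (-3.89)² + (-2.48)² + (-0.33)² + (1.51)² + (4.43)² + (2.16)² + (1.24)² + (-0.18)² = 67.6458.
Posterior: Inv-Gamma(4.9 + 10/2, 19.6 + 67.6458/2) = Inv-Gamma(9.90, 53.42290).
E[σ²|data] = β/(α−1) = 53.42290/8.90 = 6.0026.

6.0026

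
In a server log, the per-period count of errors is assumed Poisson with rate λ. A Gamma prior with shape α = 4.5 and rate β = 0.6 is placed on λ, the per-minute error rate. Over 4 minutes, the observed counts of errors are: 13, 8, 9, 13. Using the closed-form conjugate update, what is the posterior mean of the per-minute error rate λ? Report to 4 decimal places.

With a Gamma(shape α, rate β) prior, the Poisson likelihood is conjugate: the posterior is Gamma(α + ΣXᵢ, β + n).
Sum of counts S = 43 over n = 4 minutes.
Posterior: Gamma(α+S, β+n) = Gamma(4.5+43, 0.6+4) = Gamma(47.5, 4.6).
Posterior mean = α/β = 47.5/4.6 = 10.3261.

10.3261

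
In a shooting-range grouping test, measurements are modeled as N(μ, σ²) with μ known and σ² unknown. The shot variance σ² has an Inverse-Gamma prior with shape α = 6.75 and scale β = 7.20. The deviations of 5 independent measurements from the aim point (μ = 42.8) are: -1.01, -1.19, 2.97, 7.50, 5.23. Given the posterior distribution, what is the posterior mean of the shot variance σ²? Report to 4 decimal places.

6.6218

With known mean μ and an Inverse-Gamma(α, β) prior on σ², the Normal likelihood is conjugate: posterior is Inv-Gamma(α + n/2, β + Σ(xᵢ−μ)²/2).
Σ(xᵢ−μ)² = (-1.01)² + (-1.19)² + (2.97)² + (7.50)² + (5.23)² = 94.8600.
Posterior: Inv-Gamma(6.75 + 5/2, 7.20 + 94.8600/2) = Inv-Gamma(9.25, 54.63000).
E[σ²|data] = β/(α−1) = 54.63000/8.25 = 6.6218.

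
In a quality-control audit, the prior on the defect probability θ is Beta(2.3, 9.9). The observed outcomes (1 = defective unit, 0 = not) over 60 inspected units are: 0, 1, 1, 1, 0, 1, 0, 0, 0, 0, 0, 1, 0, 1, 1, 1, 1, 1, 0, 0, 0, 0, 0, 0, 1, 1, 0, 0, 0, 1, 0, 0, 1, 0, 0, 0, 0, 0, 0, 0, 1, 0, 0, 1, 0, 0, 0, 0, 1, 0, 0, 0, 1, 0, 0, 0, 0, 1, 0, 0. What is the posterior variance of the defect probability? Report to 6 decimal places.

The Beta prior is conjugate to a Binomial/Bernoulli likelihood; the update adds successes to α and failures to β.
Posterior: Beta(α+k, β+n−k) = Beta(2.3+19, 9.9+41) = Beta(21.3, 50.9).
Var = αβ/((α+β)²(α+β+1)) = 21.3·50.9/(72.2²·73.2) = 0.002841.

0.002841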